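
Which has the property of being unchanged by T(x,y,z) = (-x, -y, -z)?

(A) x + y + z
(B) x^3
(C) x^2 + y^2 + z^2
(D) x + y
C

Apply T(x,y,z) = (-x, -y, -z) to each option, i.e. replace (x, y, z) by the transformed coordinates.
Substitute the transformed coordinates into each option and compare with the original:
(A) x + y + z  ->  (-x) + (-y) + (-z) = -x - y - z   [differs from x + y + z: not invariant]
(B) x^3  ->  (-x)^3 = -x^3   [differs from x^3: not invariant]
(C) x^2 + y^2 + z^2  ->  (-x)^2 + (-y)^2 + (-z)^2 = x^2 + y^2 + z^2   [equals x^2 + y^2 + z^2: invariant]
(D) x + y  ->  (-x) + (-y) = -x - y   [differs from x + y: not invariant]

Only option (C), x^2 + y^2 + z^2, is unchanged by the transformation.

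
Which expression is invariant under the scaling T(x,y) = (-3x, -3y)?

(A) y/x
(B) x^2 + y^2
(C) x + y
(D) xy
A

Under the uniform scaling T(x,y) = (-3x, -3y):
Substitute the transformed coordinates into each option and compare with the original:
(A) y/x  ->  (-3y)/(-3x) = y/x   [equals y/x: invariant]
(B) x^2 + y^2  ->  (-3x)^2 + (-3y)^2 = 9x^2 + 9y^2   [differs from x^2 + y^2: not invariant]
(C) x + y  ->  (-3x) + (-3y) = -3x - 3y   [differs from x + y: not invariant]
(D) xy  ->  (-3x)(-3y) = 9xy   [differs from xy: not invariant]

Only option (A), y/x, is unchanged by the transformation.
The common factor -3 cancels in a ratio of coordinates, while sums, products and sums of squares pick up factors of -3 or 9.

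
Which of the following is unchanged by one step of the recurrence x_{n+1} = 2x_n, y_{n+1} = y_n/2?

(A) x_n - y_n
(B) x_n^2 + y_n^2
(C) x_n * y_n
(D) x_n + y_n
C

For the recurrence x_{n+1} = 2x_n, y_{n+1} = y_n/2:

x_{n+1} * y_{n+1} = (2x_n) * (y_n/2) = x_n * y_n
The product is conserved.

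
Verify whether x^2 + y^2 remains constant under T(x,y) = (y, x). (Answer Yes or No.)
Yes

Substitute T(x,y) = (y, x) into the expression and compare with the original.

Original: x^2 + y^2
After applying T: (y)^2 + (x)^2 = x^2 + y^2

This is identical to the original x^2 + y^2, so the expression is invariant.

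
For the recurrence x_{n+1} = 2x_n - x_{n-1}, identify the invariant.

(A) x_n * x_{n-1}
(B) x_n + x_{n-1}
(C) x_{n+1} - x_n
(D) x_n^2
C

For the recurrence x_{n+1} = 2x_n - x_{n-1}:

If x_{n+1} = 2x_n - x_{n-1}, then:
x_{n+1} - x_n = x_n - x_{n-1}
The first difference is constant throughout the sequence.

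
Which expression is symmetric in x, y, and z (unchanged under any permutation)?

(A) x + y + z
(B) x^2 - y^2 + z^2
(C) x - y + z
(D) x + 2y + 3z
A

A symmetric expression is unchanged when the variables are permuted; here the transformation to test is the swap (x, y) -> (y, x).
A symmetric expression must survive every permutation; the single swap x <-> y already eliminates the distractors, and the keyed expression is also unchanged by x <-> z and y <-> z (each variable enters it in exactly the same way).
Substitute the transformed coordinates into each option and compare with the original:
(A) x + y + z  ->  (y) + (x) + z = x + y + z   [equals x + y + z: invariant]
(B) x^2 - y^2 + z^2  ->  (y)^2 - (x)^2 + z^2 = -x^2 + y^2 + z^2   [differs from x^2 - y^2 + z^2: not invariant]
(C) x - y + z  ->  (y) - (x) + z = -x + y + z   [differs from x - y + z: not invariant]
(D) x + 2y + 3z  ->  (y) + 2(x) + 3z = 2x + y + 3z   [differs from x + 2y + 3z: not invariant]

Only option (A), x + y + z, is unchanged by the transformation.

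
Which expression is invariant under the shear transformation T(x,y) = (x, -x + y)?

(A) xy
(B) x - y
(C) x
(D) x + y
C

Under the shear T(x,y) = (x, -x + y):
Substitute the transformed coordinates into each option and compare with the original:
(A) xy  ->  (x)(-x + y) = -x^2 + xy   [differs from xy: not invariant]
(B) x - y  ->  (x) - (-x + y) = 2x - y   [differs from x - y: not invariant]
(C) x  ->  (x) = x   [equals x: invariant]
(D) x + y  ->  (x) + (-x + y) = y   [differs from x + y: not invariant]

Only option (C), x, is unchanged by the transformation.
A vertical shear moves points parallel to the y-axis, so the x-coordinate (and any function of x alone) is unchanged.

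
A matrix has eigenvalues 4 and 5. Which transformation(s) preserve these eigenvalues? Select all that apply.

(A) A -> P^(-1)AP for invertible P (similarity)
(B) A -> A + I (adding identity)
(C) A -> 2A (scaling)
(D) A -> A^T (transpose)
A and D

Eigenvalues are preserved by:
1. Similarity transformations: A -> P^(-1)AP (same characteristic polynomial)
2. Transpose: A^T has the same eigenvalues as A

Eigenvalues are NOT preserved by:
- Adding identity: eigenvalues become 4+1, 5+1
- Scaling: eigenvalues become 8, 10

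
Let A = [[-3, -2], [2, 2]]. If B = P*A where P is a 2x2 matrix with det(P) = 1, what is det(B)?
-2

By the multiplicative property of determinants, det(B) = det(P*A) = det(P) * det(A) = det(A),
so the determinant is invariant under multiplication by any determinant-1 matrix; we just need det(A).

det(A) = (-3)(2) - (-2)(2) = -6 - (-4) = -2

Therefore det(B) = 1 * (-2) = -2.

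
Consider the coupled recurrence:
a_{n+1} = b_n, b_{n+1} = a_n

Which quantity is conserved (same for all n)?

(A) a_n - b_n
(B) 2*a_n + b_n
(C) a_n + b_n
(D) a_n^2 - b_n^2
C

Replace a_n by a_{n+1} = b_n and b_n by b_{n+1} = a_n in each option and simplify:
(A) a_n - b_n  ->  (b_n) - (a_n) = -a_n + b_n   [not conserved]
(B) 2*a_n + b_n  ->  2*(b_n) + (a_n) = a_n + 2*b_n   [not conserved]
(C) a_n + b_n  ->  (b_n) + (a_n) = a_n + b_n   [conserved]
(D) a_n^2 - b_n^2  ->  (b_n)^2 - (a_n)^2 = -a_n^2 + b_n^2   [not conserved]

Only (C) a_n + b_n returns to itself after one step, so it is the conserved quantity.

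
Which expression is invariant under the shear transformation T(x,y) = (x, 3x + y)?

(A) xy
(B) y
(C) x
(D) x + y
C

Under the shear T(x,y) = (x, 3x + y):
Substitute the transformed coordinates into each option and compare with the original:
(A) xy  ->  (x)(3x + y) = 3x^2 + xy   [differs from xy: not invariant]
(B) y  ->  (3x + y) = 3x + y   [differs from y: not invariant]
(C) x  ->  (x) = x   [equals x: invariant]
(D) x + y  ->  (x) + (3x + y) = 4x + y   [differs from x + y: not invariant]

Only option (C), x, is unchanged by the transformation.
A vertical shear moves points parallel to the y-axis, so the x-coordinate (and any function of x alone) is unchanged.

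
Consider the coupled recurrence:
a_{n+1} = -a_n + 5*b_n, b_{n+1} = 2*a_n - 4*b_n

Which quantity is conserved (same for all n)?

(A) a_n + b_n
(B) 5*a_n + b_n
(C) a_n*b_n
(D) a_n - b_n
A

Replace a_n by a_{n+1} = -a_n + 5*b_n and b_n by b_{n+1} = 2*a_n - 4*b_n in each option and simplify:
(A) a_n + b_n  ->  (-a_n + 5*b_n) + (2*a_n - 4*b_n) = a_n + b_n   [conserved]
(B) 5*a_n + b_n  ->  5*(-a_n + 5*b_n) + (2*a_n - 4*b_n) = -3*a_n + 21*b_n   [not conserved]
(C) a_n*b_n  ->  (-a_n + 5*b_n)*(2*a_n - 4*b_n) = -2*a_n^2 + 14*a_n*b_n - 20*b_n^2   [not conserved]
(D) a_n - b_n  ->  (-a_n + 5*b_n) - (2*a_n - 4*b_n) = -3*a_n + 9*b_n   [not conserved]

Only (A) a_n + b_n returns to itself after one step, so it is the conserved quantity.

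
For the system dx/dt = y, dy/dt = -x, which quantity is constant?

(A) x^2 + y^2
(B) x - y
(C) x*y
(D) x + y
A

A first integral I satisfies dI/dt = 0 along every solution. Differentiate each option and use the equation of motion:
(A) d/dt[x^2 + y^2] = 2x*dx/dt + 2y*dy/dt = 2x*y + 2y*(-x) = 0
(B) d/dt[x - y] = y - (-x) = x + y, not identically 0
(C) d/dt[x*y] = (dx/dt)y + x(dy/dt) = y^2 - x^2, not identically 0
(D) d/dt[x + y] = y + (-x) = y - x, not identically 0

Only (A) has zero time-derivative. So x^2 + y^2 (the squared radius; trajectories are circles) is the conserved quantity.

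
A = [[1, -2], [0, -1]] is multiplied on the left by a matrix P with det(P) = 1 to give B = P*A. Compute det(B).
-1

By the multiplicative property of determinants, det(B) = det(P*A) = det(P) * det(A) = det(A),
so the determinant is invariant under multiplication by any determinant-1 matrix; we just need det(A).

det(A) = (1)(-1) - (-2)(0) = -1 - 0 = -1

Therefore det(B) = 1 * (-1) = -1.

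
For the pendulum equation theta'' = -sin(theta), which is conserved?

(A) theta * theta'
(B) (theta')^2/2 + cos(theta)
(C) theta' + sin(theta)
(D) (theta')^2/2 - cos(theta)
D

A first integral I satisfies dI/dt = 0 along every solution. Differentiate each option and use the equation of motion:
(A) d/dt[theta * theta'] = (theta')^2 + theta theta'' = (theta')^2 - theta sin(theta), not identically 0
(B) d/dt[(theta')^2/2 + cos(theta)] = theta' theta'' - sin(theta) theta' = -2 theta' sin(theta), not identically 0
(C) d/dt[theta' + sin(theta)] = theta'' + cos(theta) theta' = -sin(theta) + theta' cos(theta), not identically 0
(D) d/dt[(theta')^2/2 - cos(theta)] = theta' theta'' + sin(theta) theta' = theta'(-sin(theta)) + theta' sin(theta) = 0

Only (D) has zero time-derivative. This is the total energy: kinetic (theta')^2/2 plus potential -cos(theta).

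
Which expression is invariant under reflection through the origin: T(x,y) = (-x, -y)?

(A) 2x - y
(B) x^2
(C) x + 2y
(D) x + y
B

The map is reflection through the origin: T(x,y) = (-x, -y).
Substitute the transformed coordinates into each option and compare with the original:
(A) 2x - y  ->  2(-x) - (-y) = -2x + y   [differs from 2x - y: not invariant]
(B) x^2  ->  (-x)^2 = x^2   [equals x^2: invariant]
(C) x + 2y  ->  (-x) + 2(-y) = -x - 2y   [differs from x + 2y: not invariant]
(D) x + y  ->  (-x) + (-y) = -x - y   [differs from x + y: not invariant]

Only option (B), x^2, is unchanged by the transformation.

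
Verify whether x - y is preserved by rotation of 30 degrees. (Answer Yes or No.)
No

Applying rotation by 30 degrees: x' = x*cos(30 degrees) - y*sin(30 degrees) = sqrt(3)x/2 - y/2, y' = x*sin(30 degrees) + y*cos(30 degrees) = x/2 + sqrt(3)y/2

Substituting into x - y:
(sqrt(3)x/2 - y/2) - (x/2 + sqrt(3)y/2)
= -x/2 + sqrt(3)x/2 - sqrt(3)y/2 - y/2

This differs from the original expression x - y, so it is NOT invariant.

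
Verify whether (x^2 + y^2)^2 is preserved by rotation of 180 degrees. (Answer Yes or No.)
Yes

Applying rotation by 180 degrees: x' = x*cos(180 degrees) - y*sin(180 degrees) = -x, y' = x*sin(180 degrees) + y*cos(180 degrees) = -y

Substituting into (x^2 + y^2)^2:
((-x)^2 + (-y)^2)^2
= x^4 + 2x^2y^2 + y^4 = (x^2 + y^2)^2

This equals the original expression (x^2 + y^2)^2, so it IS invariant.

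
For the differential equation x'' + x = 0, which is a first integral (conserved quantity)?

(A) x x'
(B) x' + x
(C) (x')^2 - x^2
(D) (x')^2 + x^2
D

A first integral I satisfies dI/dt = 0 along every solution. Differentiate each option and use the equation of motion:
(A) d/dt[x x'] = (x')^2 + x x'' = (x')^2 - x^2, not identically 0
(B) d/dt[x' + x] = x'' + x' = -x + x', not identically 0
(C) d/dt[(x')^2 - x^2] = 2x'x'' - 2x x' = -4x x', not identically 0
(D) d/dt[(x')^2 + x^2] = 2x'x'' + 2x x' = 2x'(-x) + 2x x' = 0

Only (D) has zero time-derivative. So the energy-like quantity (x')^2 + x^2 is the first integral.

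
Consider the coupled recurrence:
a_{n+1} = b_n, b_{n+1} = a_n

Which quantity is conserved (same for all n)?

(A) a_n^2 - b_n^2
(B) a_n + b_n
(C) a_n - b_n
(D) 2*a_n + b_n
B

Replace a_n by a_{n+1} = b_n and b_n by b_{n+1} = a_n in each option and simplify:
(A) a_n^2 - b_n^2  ->  (b_n)^2 - (a_n)^2 = -a_n^2 + b_n^2   [not conserved]
(B) a_n + b_n  ->  (b_n) + (a_n) = a_n + b_n   [conserved]
(C) a_n - b_n  ->  (b_n) - (a_n) = -a_n + b_n   [not conserved]
(D) 2*a_n + b_n  ->  2*(b_n) + (a_n) = a_n + 2*b_n   [not conserved]

Only (B) a_n + b_n returns to itself after one step, so it is the conserved quantity.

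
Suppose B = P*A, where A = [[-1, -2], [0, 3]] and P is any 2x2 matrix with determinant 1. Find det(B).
-3

By the multiplicative property of determinants, det(B) = det(P*A) = det(P) * det(A) = det(A),
so the determinant is invariant under multiplication by any determinant-1 matrix; we just need det(A).

det(A) = (-1)(3) - (-2)(0) = -3 - 0 = -3

Therefore det(B) = 1 * (-3) = -3.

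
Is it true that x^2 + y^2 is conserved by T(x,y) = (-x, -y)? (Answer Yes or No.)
Yes

Substitute T(x,y) = (-x, -y) into the expression and compare with the original.

Original: x^2 + y^2
After applying T: (-x)^2 + (-y)^2 = x^2 + y^2

This is identical to the original x^2 + y^2, so the expression is invariant.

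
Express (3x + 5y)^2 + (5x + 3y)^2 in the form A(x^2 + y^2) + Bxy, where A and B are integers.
34(x^2 + y^2) + 60xy

Expanding: (3x + 5y)^2 = 9x^2 + 30xy + 25y^2
(5x + 3y)^2 = 25x^2 + 30xy + 9y^2
Sum = (9+25)(x^2+y^2) + 60xy = 34(x^2 + y^2) + 60xy
This is symmetric in x and y.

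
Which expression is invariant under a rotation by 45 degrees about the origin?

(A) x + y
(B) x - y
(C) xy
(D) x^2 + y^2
D

A rotation by 45 degrees sends (x, y) to (sqrt(2)x/2 - sqrt(2)y/2, sqrt(2)x/2 + sqrt(2)y/2).
Substitute the transformed coordinates into each option and compare with the original:
(A) x + y  ->  (sqrt(2)x/2 - sqrt(2)y/2) + (sqrt(2)x/2 + sqrt(2)y/2) = sqrt(2)x   [differs from x + y: not invariant]
(B) x - y  ->  (sqrt(2)x/2 - sqrt(2)y/2) - (sqrt(2)x/2 + sqrt(2)y/2) = -sqrt(2)y   [differs from x - y: not invariant]
(C) xy  ->  (sqrt(2)x/2 - sqrt(2)y/2)(sqrt(2)x/2 + sqrt(2)y/2) = x^2/2 - y^2/2   [differs from xy: not invariant]
(D) x^2 + y^2  ->  (sqrt(2)x/2 - sqrt(2)y/2)^2 + (sqrt(2)x/2 + sqrt(2)y/2)^2 = x^2 + y^2   [equals x^2 + y^2: invariant]

Only option (D), x^2 + y^2, is unchanged by the transformation.
Geometrically, x^2 + y^2 is the squared distance from the origin, which every rotation about the origin preserves.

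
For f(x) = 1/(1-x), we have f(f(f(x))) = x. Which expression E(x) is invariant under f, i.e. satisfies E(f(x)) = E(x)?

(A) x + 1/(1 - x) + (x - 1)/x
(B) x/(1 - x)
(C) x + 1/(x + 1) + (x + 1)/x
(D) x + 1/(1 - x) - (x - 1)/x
A

Replace x by f(x) = 1/(1 - x) in each option and simplify. As a quick numerical cross-check, also compare E(3) with E(f(3)) = E(-1/2).

(A) x + 1/(1 - x) + (x - 1)/x  ->  (1/(1 - x)) + 1/(1 - (1/(1 - x))) + ((1/(1 - x)) - 1)/(1/(1 - x)), which simplifies back to x + 1/(1 - x) + (x - 1)/x; check: E(3) = 19/6, E(-1/2) = 19/6.   [invariant]
(B) x/(1 - x)  ->  (1/(1 - x))/(1 - (1/(1 - x))) = -1/x; check: E(3) = -3/2 but E(-1/2) = -1/3.   [not invariant]
(C) x + 1/(x + 1) + (x + 1)/x  ->  (1/(1 - x)) + 1/((1/(1 - x)) + 1) + ((1/(1 - x)) + 1)/(1/(1 - x)) = (-x^3 + 6x^2 - 11x + 7)/(x^2 - 3x + 2); check: E(3) = 55/12 but E(-1/2) = 1/2.   [not invariant]
(D) x + 1/(1 - x) - (x - 1)/x  ->  (1/(1 - x)) + 1/(1 - (1/(1 - x))) - ((1/(1 - x)) - 1)/(1/(1 - x)) = (x^2(1 - x) - x + (x - 1)^2)/(x(x - 1)); check: E(3) = 11/6 but E(-1/2) = -17/6.   [not invariant]

Only (A) is unchanged. Indeed f(f(x)) = 1/(1 - 1/(1-x)) = (1-x)/(-x) = (x-1)/x, so E(x) = x + f(x) + f(f(x)) is the sum over the whole 3-cycle; applying f just permutes the three terms cyclically (x -> f(x) -> f(f(x)) -> x), leaving the sum unchanged.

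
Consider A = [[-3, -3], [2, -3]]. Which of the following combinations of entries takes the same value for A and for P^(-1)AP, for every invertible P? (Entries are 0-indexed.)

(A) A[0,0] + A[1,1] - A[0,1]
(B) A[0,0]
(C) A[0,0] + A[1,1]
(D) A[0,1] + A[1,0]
C

A[0,0] + A[1,1] is the trace of A. By the cyclic property of the trace, tr(P^(-1)AP) = tr(APP^(-1)) = tr(A), so it is the same for every matrix similar to A.

The other combinations are not similarity invariants. For example, take P = [[1, -1], [0, 1]] (det P = 1), so P^(-1) = [[1, 1], [0, 1]] and
B = P^(-1)AP = [[-1, -5], [2, -5]].
Evaluating each option on A and on B:
(A) A[0,0] + A[1,1] - A[0,1]: -3 for A, -1 for B -> changes
(B) A[0,0]: -3 for A, -1 for B -> changes
(C) A[0,0] + A[1,1]: -6 for A, -6 for B -> unchanged
(D) A[0,1] + A[1,0]: -1 for A, -3 for B -> changes

Only (C) A[0,0] + A[1,1] = -6 survives (and it does so for every P, not just this one), so it is the invariant.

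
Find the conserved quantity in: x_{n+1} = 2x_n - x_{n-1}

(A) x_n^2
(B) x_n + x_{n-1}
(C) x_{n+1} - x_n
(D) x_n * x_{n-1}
C

For the recurrence x_{n+1} = 2x_n - x_{n-1}:

If x_{n+1} = 2x_n - x_{n-1}, then:
x_{n+1} - x_n = x_n - x_{n-1}
The first difference is constant throughout the sequence.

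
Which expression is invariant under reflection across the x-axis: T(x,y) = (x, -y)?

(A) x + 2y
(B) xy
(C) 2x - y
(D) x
D

The map is reflection across the x-axis: T(x,y) = (x, -y).
Substitute the transformed coordinates into each option and compare with the original:
(A) x + 2y  ->  (x) + 2(-y) = x - 2y   [differs from x + 2y: not invariant]
(B) xy  ->  (x)(-y) = -xy   [differs from xy: not invariant]
(C) 2x - y  ->  2(x) - (-y) = 2x + y   [differs from 2x - y: not invariant]
(D) x  ->  (x) = x   [equals x: invariant]

Only option (D), x, is unchanged by the transformation.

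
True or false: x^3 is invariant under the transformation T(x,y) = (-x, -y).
False

Substitute T(x,y) = (-x, -y) into the expression and compare with the original.

Original: x^3
After applying T: (-x)^3 = -x^3

This differs from the original x^3 (difference: -2x^3), so the expression is NOT invariant.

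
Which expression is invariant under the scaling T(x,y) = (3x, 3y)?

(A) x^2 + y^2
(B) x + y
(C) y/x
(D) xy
C

Under the uniform scaling T(x,y) = (3x, 3y):
Substitute the transformed coordinates into each option and compare with the original:
(A) x^2 + y^2  ->  (3x)^2 + (3y)^2 = 9x^2 + 9y^2   [differs from x^2 + y^2: not invariant]
(B) x + y  ->  (3x) + (3y) = 3x + 3y   [differs from x + y: not invariant]
(C) y/x  ->  (3y)/(3x) = y/x   [equals y/x: invariant]
(D) xy  ->  (3x)(3y) = 9xy   [differs from xy: not invariant]

Only option (C), y/x, is unchanged by the transformation.
The common factor 3 cancels in a ratio of coordinates, while sums, products and sums of squares pick up factors of 3 or 9.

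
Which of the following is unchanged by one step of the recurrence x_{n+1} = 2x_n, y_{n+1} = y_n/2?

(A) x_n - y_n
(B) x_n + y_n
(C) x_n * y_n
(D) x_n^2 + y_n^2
C

For the recurrence x_{n+1} = 2x_n, y_{n+1} = y_n/2:

x_{n+1} * y_{n+1} = (2x_n) * (y_n/2) = x_n * y_n
The product is conserved.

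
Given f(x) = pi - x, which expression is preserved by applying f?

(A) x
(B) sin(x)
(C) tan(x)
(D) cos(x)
B

For f(x) = pi - x:
sin(pi - x) = sin(x), so sine is invariant under this transformation.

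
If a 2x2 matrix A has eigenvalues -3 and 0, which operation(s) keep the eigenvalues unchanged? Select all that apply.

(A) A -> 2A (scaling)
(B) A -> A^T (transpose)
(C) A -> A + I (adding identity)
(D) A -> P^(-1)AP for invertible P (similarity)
B and D

Eigenvalues are preserved by:
1. Similarity transformations: A -> P^(-1)AP (same characteristic polynomial)
2. Transpose: A^T has the same eigenvalues as A

Eigenvalues are NOT preserved by:
- Adding identity: eigenvalues become -3+1, 0+1
- Scaling: eigenvalues become -6, 0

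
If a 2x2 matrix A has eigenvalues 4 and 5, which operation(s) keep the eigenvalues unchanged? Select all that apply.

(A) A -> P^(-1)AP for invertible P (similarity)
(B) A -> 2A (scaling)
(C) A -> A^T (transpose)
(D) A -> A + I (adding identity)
A and C

Eigenvalues are preserved by:
1. Similarity transformations: A -> P^(-1)AP (same characteristic polynomial)
2. Transpose: A^T has the same eigenvalues as A

Eigenvalues are NOT preserved by:
- Adding identity: eigenvalues become 4+1, 5+1
- Scaling: eigenvalues become 8, 10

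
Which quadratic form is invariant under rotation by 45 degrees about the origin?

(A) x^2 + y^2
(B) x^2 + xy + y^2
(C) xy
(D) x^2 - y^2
A

Rotation by 45 degrees sends (x, y) to (sqrt(2)x/2 - sqrt(2)y/2, sqrt(2)x/2 + sqrt(2)y/2).
Substitute the transformed coordinates into each option and compare with the original:
(A) x^2 + y^2  ->  (sqrt(2)x/2 - sqrt(2)y/2)^2 + (sqrt(2)x/2 + sqrt(2)y/2)^2 = x^2 + y^2   [equals x^2 + y^2: invariant]
(B) x^2 + xy + y^2  ->  (sqrt(2)x/2 - sqrt(2)y/2)^2 + (sqrt(2)x/2 - sqrt(2)y/2)(sqrt(2)x/2 + sqrt(2)y/2) + (sqrt(2)x/2 + sqrt(2)y/2)^2 = 3x^2/2 + y^2/2   [differs from x^2 + xy + y^2: not invariant]
(C) xy  ->  (sqrt(2)x/2 - sqrt(2)y/2)(sqrt(2)x/2 + sqrt(2)y/2) = x^2/2 - y^2/2   [differs from xy: not invariant]
(D) x^2 - y^2  ->  (sqrt(2)x/2 - sqrt(2)y/2)^2 - (sqrt(2)x/2 + sqrt(2)y/2)^2 = -2xy   [differs from x^2 - y^2: not invariant]

Only option (A), x^2 + y^2, is unchanged by the transformation.
x^2 + y^2 is the squared distance from the origin, which rotations preserve.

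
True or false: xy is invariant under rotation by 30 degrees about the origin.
False

Applying rotation by 30 degrees: x' = x*cos(30 degrees) - y*sin(30 degrees) = sqrt(3)x/2 - y/2, y' = x*sin(30 degrees) + y*cos(30 degrees) = x/2 + sqrt(3)y/2

Substituting into xy:
(sqrt(3)x/2 - y/2)(x/2 + sqrt(3)y/2)
= sqrt(3)x^2/4 + xy/2 - sqrt(3)y^2/4

This differs from the original expression xy, so it is NOT invariant.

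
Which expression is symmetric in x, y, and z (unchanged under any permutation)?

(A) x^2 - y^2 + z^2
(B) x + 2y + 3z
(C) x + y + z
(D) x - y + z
C

A symmetric expression is unchanged when the variables are permuted; here the transformation to test is the swap (x, y) -> (y, x).
A symmetric expression must survive every permutation; the single swap x <-> y already eliminates the distractors, and the keyed expression is also unchanged by x <-> z and y <-> z (each variable enters it in exactly the same way).
Substitute the transformed coordinates into each option and compare with the original:
(A) x^2 - y^2 + z^2  ->  (y)^2 - (x)^2 + z^2 = -x^2 + y^2 + z^2   [differs from x^2 - y^2 + z^2: not invariant]
(B) x + 2y + 3z  ->  (y) + 2(x) + 3z = 2x + y + 3z   [differs from x + 2y + 3z: not invariant]
(C) x + y + z  ->  (y) + (x) + z = x + y + z   [equals x + y + z: invariant]
(D) x - y + z  ->  (y) - (x) + z = -x + y + z   [differs from x - y + z: not invariant]

Only option (C), x + y + z, is unchanged by the transformation.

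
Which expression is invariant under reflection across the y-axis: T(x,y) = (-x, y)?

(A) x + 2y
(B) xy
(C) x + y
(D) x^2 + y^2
D

The map is reflection across the y-axis: T(x,y) = (-x, y).
Substitute the transformed coordinates into each option and compare with the original:
(A) x + 2y  ->  (-x) + 2(y) = -x + 2y   [differs from x + 2y: not invariant]
(B) xy  ->  (-x)(y) = -xy   [differs from xy: not invariant]
(C) x + y  ->  (-x) + (y) = -x + y   [differs from x + y: not invariant]
(D) x^2 + y^2  ->  (-x)^2 + (y)^2 = x^2 + y^2   [equals x^2 + y^2: invariant]

Only option (D), x^2 + y^2, is unchanged by the transformation.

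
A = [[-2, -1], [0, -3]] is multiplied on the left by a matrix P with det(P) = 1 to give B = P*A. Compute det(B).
6

By the multiplicative property of determinants, det(B) = det(P*A) = det(P) * det(A) = det(A),
so the determinant is invariant under multiplication by any determinant-1 matrix; we just need det(A).

det(A) = (-2)(-3) - (-1)(0) = 6 - 0 = 6

Therefore det(B) = 1 * 6 = 6.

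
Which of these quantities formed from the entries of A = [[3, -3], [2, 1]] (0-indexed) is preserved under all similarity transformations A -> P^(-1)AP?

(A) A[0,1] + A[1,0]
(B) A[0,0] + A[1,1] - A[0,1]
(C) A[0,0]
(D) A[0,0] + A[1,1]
D

A[0,0] + A[1,1] is the trace of A. By the cyclic property of the trace, tr(P^(-1)AP) = tr(APP^(-1)) = tr(A), so it is the same for every matrix similar to A.

The other combinations are not similarity invariants. For example, take P = [[1, -1], [0, 1]] (det P = 1), so P^(-1) = [[1, 1], [0, 1]] and
B = P^(-1)AP = [[5, -7], [2, -1]].
Evaluating each option on A and on B:
(A) A[0,1] + A[1,0]: -1 for A, -5 for B -> changes
(B) A[0,0] + A[1,1] - A[0,1]: 7 for A, 11 for B -> changes
(C) A[0,0]: 3 for A, 5 for B -> changes
(D) A[0,0] + A[1,1]: 4 for A, 4 for B -> unchanged

Only (D) A[0,0] + A[1,1] = 4 survives (and it does so for every P, not just this one), so it is the invariant.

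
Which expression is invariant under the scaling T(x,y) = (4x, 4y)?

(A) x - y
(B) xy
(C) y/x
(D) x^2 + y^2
C

Under the uniform scaling T(x,y) = (4x, 4y):
Substitute the transformed coordinates into each option and compare with the original:
(A) x - y  ->  (4x) - (4y) = 4x - 4y   [differs from x - y: not invariant]
(B) xy  ->  (4x)(4y) = 16xy   [differs from xy: not invariant]
(C) y/x  ->  (4y)/(4x) = y/x   [equals y/x: invariant]
(D) x^2 + y^2  ->  (4x)^2 + (4y)^2 = 16x^2 + 16y^2   [differs from x^2 + y^2: not invariant]

Only option (C), y/x, is unchanged by the transformation.
The common factor 4 cancels in a ratio of coordinates, while sums, products and sums of squares pick up factors of 4 or 16.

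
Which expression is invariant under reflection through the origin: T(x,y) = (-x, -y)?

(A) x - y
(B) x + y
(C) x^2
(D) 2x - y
C

The map is reflection through the origin: T(x,y) = (-x, -y).
Substitute the transformed coordinates into each option and compare with the original:
(A) x - y  ->  (-x) - (-y) = -x + y   [differs from x - y: not invariant]
(B) x + y  ->  (-x) + (-y) = -x - y   [differs from x + y: not invariant]
(C) x^2  ->  (-x)^2 = x^2   [equals x^2: invariant]
(D) 2x - y  ->  2(-x) - (-y) = -2x + y   [differs from 2x - y: not invariant]

Only option (C), x^2, is unchanged by the transformation.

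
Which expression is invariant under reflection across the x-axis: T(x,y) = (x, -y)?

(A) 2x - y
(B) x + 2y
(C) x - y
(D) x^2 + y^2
D

The map is reflection across the x-axis: T(x,y) = (x, -y).
Substitute the transformed coordinates into each option and compare with the original:
(A) 2x - y  ->  2(x) - (-y) = 2x + y   [differs from 2x - y: not invariant]
(B) x + 2y  ->  (x) + 2(-y) = x - 2y   [differs from x + 2y: not invariant]
(C) x - y  ->  (x) - (-y) = x + y   [differs from x - y: not invariant]
(D) x^2 + y^2  ->  (x)^2 + (-y)^2 = x^2 + y^2   [equals x^2 + y^2: invariant]

Only option (D), x^2 + y^2, is unchanged by the transformation.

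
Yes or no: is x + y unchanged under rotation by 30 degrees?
No

Applying rotation by 30 degrees: x' = x*cos(30 degrees) - y*sin(30 degrees) = sqrt(3)x/2 - y/2, y' = x*sin(30 degrees) + y*cos(30 degrees) = x/2 + sqrt(3)y/2

Substituting into x + y:
(sqrt(3)x/2 - y/2) + (x/2 + sqrt(3)y/2)
= x/2 + sqrt(3)x/2 - y/2 + sqrt(3)y/2

This differs from the original expression x + y, so it is NOT invariant.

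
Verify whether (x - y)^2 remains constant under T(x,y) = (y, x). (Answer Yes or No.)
Yes

Substitute T(x,y) = (y, x) into the expression and compare with the original.

Original: (x - y)^2
After applying T: ((y) - (x))^2 = x^2 - 2xy + y^2

This is identical to the original (x - y)^2, so the expression is invariant.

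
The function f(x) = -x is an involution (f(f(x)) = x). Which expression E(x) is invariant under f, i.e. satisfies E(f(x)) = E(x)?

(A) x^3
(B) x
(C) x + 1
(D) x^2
D

Replace x by f(x) = -x in each option and simplify. As a quick numerical cross-check, also compare E(5) with E(f(5)) = E(-5).

(A) x^3  ->  (-x)^3 = -x^3; check: E(5) = 125 but E(-5) = -125.   [not invariant]
(B) x  ->  (-x) = -x; check: E(5) = 5 but E(-5) = -5.   [not invariant]
(C) x + 1  ->  (-x) + 1 = 1 - x; check: E(5) = 6 but E(-5) = -4.   [not invariant]
(D) x^2  ->  (-x)^2, which simplifies back to x^2; check: E(5) = 25, E(-5) = 25.   [invariant]

Only (D) is unchanged. E is symmetric under swapping x with f(x) = -x, which is exactly what an involution does.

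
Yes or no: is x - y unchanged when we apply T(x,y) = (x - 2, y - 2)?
Yes

Substitute T(x,y) = (x - 2, y - 2) into the expression and compare with the original.

Original: x - y
After applying T: (x - 2) - (y - 2) = x - y

This is identical to the original x - y, so the expression is invariant.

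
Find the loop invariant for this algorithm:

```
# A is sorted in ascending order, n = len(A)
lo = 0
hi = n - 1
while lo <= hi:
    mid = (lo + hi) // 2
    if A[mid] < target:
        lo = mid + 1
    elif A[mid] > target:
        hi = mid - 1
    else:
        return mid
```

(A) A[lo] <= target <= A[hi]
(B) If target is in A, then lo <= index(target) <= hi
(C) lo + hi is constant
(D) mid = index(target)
B

A loop invariant must hold before the first iteration and be re-established by every execution of the body.

(B) If target is in A, then lo <= index(target) <= hi: Before the loop [lo, hi] = [0, n-1] covers every index. When A[mid] < target, sortedness puts target strictly to the right of mid, so setting lo = mid + 1 keeps index(target) in [lo, hi]; symmetrically for hi = mid - 1. Hence 'if target is in A then lo <= index(target) <= hi' holds after every iteration, and when lo > hi it proves target is absent.

The other options fail:
(A) A[lo] <= target <= A[hi]: fails when target is not in A (e.g. target < A[0] already violates it before the loop), so it is not maintained in general.
(C) lo + hi is constant: each iteration moves exactly one of lo, hi, so lo + hi changes (e.g. 0 + (n-1) becomes (mid+1) + (n-1)).
(D) mid = index(target): mid is just the current probe; it equals index(target) only on the iteration that returns.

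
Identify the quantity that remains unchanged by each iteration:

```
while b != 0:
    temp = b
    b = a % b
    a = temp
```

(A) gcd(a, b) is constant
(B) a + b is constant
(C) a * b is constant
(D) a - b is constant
A

A loop invariant must hold before the first iteration and be re-established by every execution of the body.

(A) gcd(a, b) is constant: One iteration replaces (a, b) by (b, a mod b). Since a mod b = a - q*b for an integer q, any common divisor of a and b divides b and a mod b, and conversely; hence gcd(b, a mod b) = gcd(a, b). For instance (28, 8) -> (8, 4) keeps gcd = 4. At exit b = 0 and a = gcd of the original inputs.

The other options fail:
(B) a + b is constant: e.g. (a, b) = (28, 8) -> (8, 4): the sum goes from 36 to 12.
(C) a * b is constant: e.g. (a, b) = (28, 8) -> (8, 4): the product goes from 224 to 32.
(D) a - b is constant: e.g. (a, b) = (28, 8) -> (8, 4): the difference goes from 20 to 4.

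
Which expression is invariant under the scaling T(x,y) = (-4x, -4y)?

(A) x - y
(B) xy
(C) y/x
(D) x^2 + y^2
C

Under the uniform scaling T(x,y) = (-4x, -4y):
Substitute the transformed coordinates into each option and compare with the original:
(A) x - y  ->  (-4x) - (-4y) = -4x + 4y   [differs from x - y: not invariant]
(B) xy  ->  (-4x)(-4y) = 16xy   [differs from xy: not invariant]
(C) y/x  ->  (-4y)/(-4x) = y/x   [equals y/x: invariant]
(D) x^2 + y^2  ->  (-4x)^2 + (-4y)^2 = 16x^2 + 16y^2   [differs from x^2 + y^2: not invariant]

Only option (C), y/x, is unchanged by the transformation.
The common factor -4 cancels in a ratio of coordinates, while sums, products and sums of squares pick up factors of -4 or 16.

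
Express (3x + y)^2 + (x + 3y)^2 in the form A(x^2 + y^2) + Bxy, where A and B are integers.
10(x^2 + y^2) + 12xy

Expanding: (3x + y)^2 = 9x^2 + 6xy + y^2
(x + 3y)^2 = x^2 + 6xy + 9y^2
Sum = (9+1)(x^2+y^2) + 12xy = 10(x^2 + y^2) + 12xy
This is symmetric in x and y.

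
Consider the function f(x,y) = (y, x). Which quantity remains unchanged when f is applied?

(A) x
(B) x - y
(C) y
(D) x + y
D

For f(x,y) = (y, x):
After applying f: x' = y, y' = x. So x' + y' = y + x = x + y.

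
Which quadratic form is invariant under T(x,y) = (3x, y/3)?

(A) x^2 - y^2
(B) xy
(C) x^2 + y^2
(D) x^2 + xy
B

T multiplies x by 3 and divides y by 3.
Substitute the transformed coordinates into each option and compare with the original:
(A) x^2 - y^2  ->  (3x)^2 - (y/3)^2 = 9x^2 - y^2/9   [differs from x^2 - y^2: not invariant]
(B) xy  ->  (3x)(y/3) = xy   [equals xy: invariant]
(C) x^2 + y^2  ->  (3x)^2 + (y/3)^2 = 9x^2 + y^2/9   [differs from x^2 + y^2: not invariant]
(D) x^2 + xy  ->  (3x)^2 + (3x)(y/3) = 9x^2 + xy   [differs from x^2 + xy: not invariant]

Only option (B), xy, is unchanged by the transformation.
The factors 3 and 1/3 cancel only in the pure product xy.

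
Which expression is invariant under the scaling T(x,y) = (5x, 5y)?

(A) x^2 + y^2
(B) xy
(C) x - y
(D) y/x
D

Under the uniform scaling T(x,y) = (5x, 5y):
Substitute the transformed coordinates into each option and compare with the original:
(A) x^2 + y^2  ->  (5x)^2 + (5y)^2 = 25x^2 + 25y^2   [differs from x^2 + y^2: not invariant]
(B) xy  ->  (5x)(5y) = 25xy   [differs from xy: not invariant]
(C) x - y  ->  (5x) - (5y) = 5x - 5y   [differs from x - y: not invariant]
(D) y/x  ->  (5y)/(5x) = y/x   [equals y/x: invariant]

Only option (D), y/x, is unchanged by the transformation.
The common factor 5 cancels in a ratio of coordinates, while sums, products and sums of squares pick up factors of 5 or 25.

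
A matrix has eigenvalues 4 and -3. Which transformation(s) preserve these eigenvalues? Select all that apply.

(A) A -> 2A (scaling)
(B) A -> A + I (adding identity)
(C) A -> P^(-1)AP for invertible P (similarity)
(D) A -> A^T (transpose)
C and D

Eigenvalues are preserved by:
1. Similarity transformations: A -> P^(-1)AP (same characteristic polynomial)
2. Transpose: A^T has the same eigenvalues as A

Eigenvalues are NOT preserved by:
- Adding identity: eigenvalues become 4+1, -3+1
- Scaling: eigenvalues become 8, -6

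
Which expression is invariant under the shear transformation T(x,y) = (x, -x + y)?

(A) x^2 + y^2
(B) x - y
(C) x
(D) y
C

Under the shear T(x,y) = (x, -x + y):
Substitute the transformed coordinates into each option and compare with the original:
(A) x^2 + y^2  ->  (x)^2 + (-x + y)^2 = 2x^2 - 2xy + y^2   [differs from x^2 + y^2: not invariant]
(B) x - y  ->  (x) - (-x + y) = 2x - y   [differs from x - y: not invariant]
(C) x  ->  (x) = x   [equals x: invariant]
(D) y  ->  (-x + y) = -x + y   [differs from y: not invariant]

Only option (C), x, is unchanged by the transformation.
A vertical shear moves points parallel to the y-axis, so the x-coordinate (and any function of x alone) is unchanged.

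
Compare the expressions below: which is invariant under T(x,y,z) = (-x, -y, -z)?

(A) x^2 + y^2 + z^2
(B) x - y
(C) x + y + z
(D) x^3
A

Apply T(x,y,z) = (-x, -y, -z) to each option, i.e. replace (x, y, z) by the transformed coordinates.
Substitute the transformed coordinates into each option and compare with the original:
(A) x^2 + y^2 + z^2  ->  (-x)^2 + (-y)^2 + (-z)^2 = x^2 + y^2 + z^2   [equals x^2 + y^2 + z^2: invariant]
(B) x - y  ->  (-x) - (-y) = -x + y   [differs from x - y: not invariant]
(C) x + y + z  ->  (-x) + (-y) + (-z) = -x - y - z   [differs from x + y + z: not invariant]
(D) x^3  ->  (-x)^3 = -x^3   [differs from x^3: not invariant]

Only option (A), x^2 + y^2 + z^2, is unchanged by the transformation.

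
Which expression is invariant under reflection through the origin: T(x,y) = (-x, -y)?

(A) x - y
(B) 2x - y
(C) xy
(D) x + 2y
C

The map is reflection through the origin: T(x,y) = (-x, -y).
Substitute the transformed coordinates into each option and compare with the original:
(A) x - y  ->  (-x) - (-y) = -x + y   [differs from x - y: not invariant]
(B) 2x - y  ->  2(-x) - (-y) = -2x + y   [differs from 2x - y: not invariant]
(C) xy  ->  (-x)(-y) = xy   [equals xy: invariant]
(D) x + 2y  ->  (-x) + 2(-y) = -x - 2y   [differs from x + 2y: not invariant]

Only option (C), xy, is unchanged by the transformation.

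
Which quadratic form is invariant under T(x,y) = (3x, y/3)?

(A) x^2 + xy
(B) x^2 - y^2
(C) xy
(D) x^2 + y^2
C

T multiplies x by 3 and divides y by 3.
Substitute the transformed coordinates into each option and compare with the original:
(A) x^2 + xy  ->  (3x)^2 + (3x)(y/3) = 9x^2 + xy   [differs from x^2 + xy: not invariant]
(B) x^2 - y^2  ->  (3x)^2 - (y/3)^2 = 9x^2 - y^2/9   [differs from x^2 - y^2: not invariant]
(C) xy  ->  (3x)(y/3) = xy   [equals xy: invariant]
(D) x^2 + y^2  ->  (3x)^2 + (y/3)^2 = 9x^2 + y^2/9   [differs from x^2 + y^2: not invariant]

Only option (C), xy, is unchanged by the transformation.
The factors 3 and 1/3 cancel only in the pure product xy.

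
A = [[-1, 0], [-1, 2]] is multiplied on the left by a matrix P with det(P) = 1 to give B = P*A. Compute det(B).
-2

By the multiplicative property of determinants, det(B) = det(P*A) = det(P) * det(A) = det(A),
so the determinant is invariant under multiplication by any determinant-1 matrix; we just need det(A).

det(A) = (-1)(2) - (0)(-1) = -2 - 0 = -2

Therefore det(B) = 1 * (-2) = -2.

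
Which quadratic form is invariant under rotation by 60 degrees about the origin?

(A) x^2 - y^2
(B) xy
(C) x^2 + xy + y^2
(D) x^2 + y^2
D

Rotation by 60 degrees sends (x, y) to (x/2 - sqrt(3)y/2, sqrt(3)x/2 + y/2).
Substitute the transformed coordinates into each option and compare with the original:
(A) x^2 - y^2  ->  (x/2 - sqrt(3)y/2)^2 - (sqrt(3)x/2 + y/2)^2 = -x^2/2 - sqrt(3)xy + y^2/2   [differs from x^2 - y^2: not invariant]
(B) xy  ->  (x/2 - sqrt(3)y/2)(sqrt(3)x/2 + y/2) = sqrt(3)x^2/4 - xy/2 - sqrt(3)y^2/4   [differs from xy: not invariant]
(C) x^2 + xy + y^2  ->  (x/2 - sqrt(3)y/2)^2 + (x/2 - sqrt(3)y/2)(sqrt(3)x/2 + y/2) + (sqrt(3)x/2 + y/2)^2 = sqrt(3)x^2/4 + x^2 - xy/2 - sqrt(3)y^2/4 + y^2   [differs from x^2 + xy + y^2: not invariant]
(D) x^2 + y^2  ->  (x/2 - sqrt(3)y/2)^2 + (sqrt(3)x/2 + y/2)^2 = x^2 + y^2   [equals x^2 + y^2: invariant]

Only option (D), x^2 + y^2, is unchanged by the transformation.
x^2 + y^2 is the squared distance from the origin, which rotations preserve.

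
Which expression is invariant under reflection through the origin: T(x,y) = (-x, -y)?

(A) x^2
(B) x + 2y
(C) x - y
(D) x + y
A

The map is reflection through the origin: T(x,y) = (-x, -y).
Substitute the transformed coordinates into each option and compare with the original:
(A) x^2  ->  (-x)^2 = x^2   [equals x^2: invariant]
(B) x + 2y  ->  (-x) + 2(-y) = -x - 2y   [differs from x + 2y: not invariant]
(C) x - y  ->  (-x) - (-y) = -x + y   [differs from x - y: not invariant]
(D) x + y  ->  (-x) + (-y) = -x - y   [differs from x + y: not invariant]

Only option (A), x^2, is unchanged by the transformation.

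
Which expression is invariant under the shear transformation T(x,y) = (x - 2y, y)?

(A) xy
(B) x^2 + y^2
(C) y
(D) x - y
C

Under the shear T(x,y) = (x - 2y, y):
Substitute the transformed coordinates into each option and compare with the original:
(A) xy  ->  (x - 2y)(y) = xy - 2y^2   [differs from xy: not invariant]
(B) x^2 + y^2  ->  (x - 2y)^2 + (y)^2 = x^2 - 4xy + 5y^2   [differs from x^2 + y^2: not invariant]
(C) y  ->  (y) = y   [equals y: invariant]
(D) x - y  ->  (x - 2y) - (y) = x - 3y   [differs from x - y: not invariant]

Only option (C), y, is unchanged by the transformation.
A horizontal shear moves points parallel to the x-axis, so the y-coordinate (and any function of y alone) is unchanged.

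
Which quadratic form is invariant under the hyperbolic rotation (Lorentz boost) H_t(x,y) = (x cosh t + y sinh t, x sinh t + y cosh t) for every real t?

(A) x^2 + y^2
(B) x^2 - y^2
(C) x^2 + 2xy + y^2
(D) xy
B

Write x' = x cosh t + y sinh t, y' = x sinh t + y cosh t and substitute into each option:
(A) x^2 + y^2: (x cosh t + y sinh t)^2 + (x sinh t + y cosh t)^2 = (x^2 + y^2)(cosh^2 t + sinh^2 t) + 4xy sinh t cosh t = (x^2 + y^2) cosh 2t + 2xy sinh 2t   [not invariant for t != 0]
(B) x^2 - y^2: (x cosh t + y sinh t)^2 - (x sinh t + y cosh t)^2 = x^2(cosh^2 t - sinh^2 t) + 2xy(cosh t sinh t - sinh t cosh t) + y^2(sinh^2 t - cosh^2 t) = x^2 - y^2   [invariant, using cosh^2 t - sinh^2 t = 1]
(C) x^2 + 2xy + y^2: (x' + y')^2 with x' + y' = (x + y)(cosh t + sinh t) = (x + y)e^t, so it becomes (x + y)^2 e^(2t)   [not invariant for t != 0]
(D) xy: (x cosh t + y sinh t)(x sinh t + y cosh t) = xy(cosh^2 t + sinh^2 t) + (x^2 + y^2) sinh t cosh t = xy cosh 2t + (x^2 + y^2)(sinh 2t)/2   [not invariant for t != 0]

Only (B) x^2 - y^2 is unchanged; it is the Minkowski form preserved by Lorentz boosts, just as x^2 + y^2 is preserved by ordinary rotations.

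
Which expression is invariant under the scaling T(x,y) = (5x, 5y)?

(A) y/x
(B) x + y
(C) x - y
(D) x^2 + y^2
A

Under the uniform scaling T(x,y) = (5x, 5y):
Substitute the transformed coordinates into each option and compare with the original:
(A) y/x  ->  (5y)/(5x) = y/x   [equals y/x: invariant]
(B) x + y  ->  (5x) + (5y) = 5x + 5y   [differs from x + y: not invariant]
(C) x - y  ->  (5x) - (5y) = 5x - 5y   [differs from x - y: not invariant]
(D) x^2 + y^2  ->  (5x)^2 + (5y)^2 = 25x^2 + 25y^2   [differs from x^2 + y^2: not invariant]

Only option (A), y/x, is unchanged by the transformation.
The common factor 5 cancels in a ratio of coordinates, while sums, products and sums of squares pick up factors of 5 or 25.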